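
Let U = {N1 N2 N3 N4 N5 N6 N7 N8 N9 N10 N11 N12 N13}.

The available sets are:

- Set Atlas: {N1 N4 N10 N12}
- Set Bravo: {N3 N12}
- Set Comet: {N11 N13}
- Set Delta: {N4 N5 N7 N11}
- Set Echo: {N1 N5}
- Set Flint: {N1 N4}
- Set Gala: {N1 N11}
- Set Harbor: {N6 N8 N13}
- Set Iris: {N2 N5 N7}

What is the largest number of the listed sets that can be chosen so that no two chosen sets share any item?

Bravo, Gala, Harbor, Iris are pairwise disjoint (Bravo={N3,N12}; Gala={N1,N11}; Harbor={N6,N8,N13}; Iris={N2,N5,N7}).
Every remaining set overlaps one of these, and no 5 of the listed sets are pairwise disjoint, so 4 is the maximum.

4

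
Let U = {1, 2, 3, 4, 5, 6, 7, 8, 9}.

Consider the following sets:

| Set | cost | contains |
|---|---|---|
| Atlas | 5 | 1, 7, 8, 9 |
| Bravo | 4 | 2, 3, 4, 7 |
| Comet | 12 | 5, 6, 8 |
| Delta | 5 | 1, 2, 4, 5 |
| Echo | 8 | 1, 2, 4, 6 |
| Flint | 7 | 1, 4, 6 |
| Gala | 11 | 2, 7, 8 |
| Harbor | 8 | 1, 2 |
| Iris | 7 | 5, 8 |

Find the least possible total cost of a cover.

21

Atlas, Bravo, Comet together cover every element (Atlas ∪ Bravo ∪ Comet = {1, 2, 3, 4, 5, 6, 7, 8, 9}); total cost 5 + 4 + 12 = 21.
No covering selection has total cost below 21.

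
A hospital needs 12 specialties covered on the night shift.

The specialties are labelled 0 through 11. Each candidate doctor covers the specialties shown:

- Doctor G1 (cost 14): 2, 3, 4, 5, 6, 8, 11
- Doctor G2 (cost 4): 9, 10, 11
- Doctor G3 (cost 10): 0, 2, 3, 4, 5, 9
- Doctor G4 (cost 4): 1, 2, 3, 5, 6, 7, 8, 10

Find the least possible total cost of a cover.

G2, G3, G4 together cover every specialty (G2 ∪ G3 ∪ G4 = {0, 1, 2, 3, 4, 5, 6, 7, 8, 9, 10, 11}); total cost 4 + 10 + 4 = 18.
No covering selection has total cost below 18.

18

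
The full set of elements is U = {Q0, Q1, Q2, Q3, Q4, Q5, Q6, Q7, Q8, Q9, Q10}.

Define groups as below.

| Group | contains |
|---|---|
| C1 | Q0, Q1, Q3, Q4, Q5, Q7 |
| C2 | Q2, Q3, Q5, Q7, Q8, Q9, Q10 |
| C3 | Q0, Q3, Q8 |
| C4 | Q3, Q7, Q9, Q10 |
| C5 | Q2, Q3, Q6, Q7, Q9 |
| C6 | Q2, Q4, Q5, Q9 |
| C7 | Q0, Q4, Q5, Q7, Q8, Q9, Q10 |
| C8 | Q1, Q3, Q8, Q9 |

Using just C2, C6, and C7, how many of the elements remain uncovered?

2

Union of C2, C6, C7 = {Q0, Q2, Q3, Q4, Q5, Q7, Q8, Q9, Q10}.
Not covered: Q1, Q6 — 2 elements.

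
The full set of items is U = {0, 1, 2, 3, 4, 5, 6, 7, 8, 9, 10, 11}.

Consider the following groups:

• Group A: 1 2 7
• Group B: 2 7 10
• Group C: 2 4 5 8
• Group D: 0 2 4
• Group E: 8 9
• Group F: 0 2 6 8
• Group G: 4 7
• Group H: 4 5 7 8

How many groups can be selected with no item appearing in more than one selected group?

2

D, E are pairwise disjoint (D={0,2,4}; E={8,9}).
Every remaining group overlaps one of these, and no 3 of the listed groups are pairwise disjoint, so 2 is the maximum.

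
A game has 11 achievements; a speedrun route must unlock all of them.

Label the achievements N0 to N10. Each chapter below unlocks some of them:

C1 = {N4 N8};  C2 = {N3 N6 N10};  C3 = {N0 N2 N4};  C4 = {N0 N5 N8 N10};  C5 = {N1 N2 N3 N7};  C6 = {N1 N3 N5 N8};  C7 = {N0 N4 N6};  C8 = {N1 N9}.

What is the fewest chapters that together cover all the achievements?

4

Take {C4, C5, C7, C8}. Their union is {N0, N1, N2, N3, N4, N5, N6, N7, N8, N9, N10}, which is all 11 achievements.
Only C8 contains N9, so C8 is forced; the remaining 9 achievements need at least 3 more chapters (each remaining chapter adds at most 4) — so at least 4 chapters are needed, and 4 is optimal.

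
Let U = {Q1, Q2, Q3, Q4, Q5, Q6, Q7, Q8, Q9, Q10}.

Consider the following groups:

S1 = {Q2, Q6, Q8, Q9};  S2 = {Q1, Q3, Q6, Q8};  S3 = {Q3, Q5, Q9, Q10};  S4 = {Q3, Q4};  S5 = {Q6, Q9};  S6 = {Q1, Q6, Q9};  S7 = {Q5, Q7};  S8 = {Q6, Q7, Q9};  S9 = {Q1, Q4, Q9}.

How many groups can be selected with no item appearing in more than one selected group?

3

S4, S6, S7 are pairwise disjoint (S4={Q3,Q4}; S6={Q1,Q6,Q9}; S7={Q5,Q7}).
Every remaining group overlaps one of these, and no 4 of the listed groups are pairwise disjoint, so 3 is the maximum.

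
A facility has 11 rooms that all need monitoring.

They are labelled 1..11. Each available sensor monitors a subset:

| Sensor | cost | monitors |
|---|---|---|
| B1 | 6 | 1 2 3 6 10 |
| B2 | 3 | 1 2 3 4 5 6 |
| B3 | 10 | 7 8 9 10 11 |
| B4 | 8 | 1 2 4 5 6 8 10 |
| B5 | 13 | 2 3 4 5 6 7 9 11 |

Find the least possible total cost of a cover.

13

B2, B3 together cover every room (B2 ∪ B3 = {1, 2, 3, 4, 5, 6, 7, 8, 9, 10, 11}); total cost 3 + 10 = 13.
No covering selection has total cost below 13.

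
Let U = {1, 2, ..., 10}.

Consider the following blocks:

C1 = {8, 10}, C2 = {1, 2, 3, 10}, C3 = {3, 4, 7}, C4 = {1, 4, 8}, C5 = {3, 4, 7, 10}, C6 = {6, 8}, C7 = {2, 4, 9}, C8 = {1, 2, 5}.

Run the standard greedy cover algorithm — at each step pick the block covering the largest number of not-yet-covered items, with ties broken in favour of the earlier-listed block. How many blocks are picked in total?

5

Greedy: pick C2 (covers 4 new) → pick C3 (covers 2 new) → pick C6 (covers 2 new) → pick C7 (covers 1 new) → pick C8 (covers 1 new). Total picks: 5.
(The true minimum cover uses only 4 blocks, so greedy is not optimal here.)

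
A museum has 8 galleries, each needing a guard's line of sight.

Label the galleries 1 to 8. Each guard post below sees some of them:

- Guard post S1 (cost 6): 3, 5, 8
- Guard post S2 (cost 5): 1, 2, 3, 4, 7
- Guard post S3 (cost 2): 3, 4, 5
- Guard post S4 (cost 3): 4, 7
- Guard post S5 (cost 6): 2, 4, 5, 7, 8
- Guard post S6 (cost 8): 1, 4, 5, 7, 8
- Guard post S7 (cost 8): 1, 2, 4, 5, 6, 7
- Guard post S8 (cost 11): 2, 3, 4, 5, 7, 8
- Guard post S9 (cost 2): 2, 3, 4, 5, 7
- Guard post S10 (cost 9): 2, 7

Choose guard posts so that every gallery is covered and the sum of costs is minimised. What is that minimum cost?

14

S1, S7 together cover every gallery (S1 ∪ S7 = {1, 2, 3, 4, 5, 6, 7, 8}); total cost 6 + 8 = 14.
The greedy pick S9, S6, S7 costs 18; no covering selection beats 14.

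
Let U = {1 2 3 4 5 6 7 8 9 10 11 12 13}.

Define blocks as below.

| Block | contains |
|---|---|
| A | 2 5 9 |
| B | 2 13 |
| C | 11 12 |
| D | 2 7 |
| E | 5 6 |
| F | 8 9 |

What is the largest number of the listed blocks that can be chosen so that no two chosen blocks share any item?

C, D, E, F are pairwise disjoint (C={11,12}; D={2,7}; E={5,6}; F={8,9}).
Every remaining block overlaps one of these, and no 5 of the listed blocks are pairwise disjoint, so 4 is the maximum.

4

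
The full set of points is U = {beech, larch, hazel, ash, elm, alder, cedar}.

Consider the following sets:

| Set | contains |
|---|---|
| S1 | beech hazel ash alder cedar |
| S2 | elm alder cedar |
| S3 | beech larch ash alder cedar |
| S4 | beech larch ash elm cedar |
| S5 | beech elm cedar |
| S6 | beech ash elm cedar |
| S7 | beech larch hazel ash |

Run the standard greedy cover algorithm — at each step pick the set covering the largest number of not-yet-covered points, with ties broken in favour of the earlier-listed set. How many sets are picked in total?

2

Greedy: pick S1 (covers 5 new) → pick S4 (covers 2 new). Total picks: 2.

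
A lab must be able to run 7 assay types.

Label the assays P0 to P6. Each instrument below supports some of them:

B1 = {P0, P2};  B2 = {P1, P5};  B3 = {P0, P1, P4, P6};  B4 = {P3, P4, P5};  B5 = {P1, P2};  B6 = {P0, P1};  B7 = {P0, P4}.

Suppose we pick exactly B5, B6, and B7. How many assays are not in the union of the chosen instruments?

Union of B5, B6, B7 = {P0, P1, P2, P4}.
Not covered: P3, P5, P6 — 3 assays.

3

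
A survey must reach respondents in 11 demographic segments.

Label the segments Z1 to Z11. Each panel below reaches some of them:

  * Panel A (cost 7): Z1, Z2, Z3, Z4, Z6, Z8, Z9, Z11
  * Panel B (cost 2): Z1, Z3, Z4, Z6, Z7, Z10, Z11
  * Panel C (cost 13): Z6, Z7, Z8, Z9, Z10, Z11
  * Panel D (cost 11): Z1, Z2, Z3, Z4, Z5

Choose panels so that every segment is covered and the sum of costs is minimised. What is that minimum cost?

A, B, D together cover every segment (A ∪ B ∪ D = {Z1, Z2, Z3, Z4, Z5, Z6, Z7, Z8, Z9, Z10, Z11}); total cost 7 + 2 + 11 = 20.
No covering selection has total cost below 20.

20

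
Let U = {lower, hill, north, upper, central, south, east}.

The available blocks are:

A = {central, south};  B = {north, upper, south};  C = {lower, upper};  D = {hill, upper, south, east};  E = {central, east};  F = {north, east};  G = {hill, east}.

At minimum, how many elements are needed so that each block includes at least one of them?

Take H = {upper, south, east}. Each listed block contains at least one of these, so H is a hitting set of size 3.
The blocks A, C, G are pairwise disjoint, so any hitting set needs a separate element for each — at least 3. Hence 3 is optimal.

3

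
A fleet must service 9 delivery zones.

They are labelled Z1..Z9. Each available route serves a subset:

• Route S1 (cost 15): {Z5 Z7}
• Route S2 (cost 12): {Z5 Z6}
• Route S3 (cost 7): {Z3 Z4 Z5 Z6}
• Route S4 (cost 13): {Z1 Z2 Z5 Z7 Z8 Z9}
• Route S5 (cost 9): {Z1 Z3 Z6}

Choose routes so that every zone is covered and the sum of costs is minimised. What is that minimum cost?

S3, S4 together cover every zone (S3 ∪ S4 = {Z1, Z2, Z3, Z4, Z5, Z6, Z7, Z8, Z9}); total cost 7 + 13 = 20.
No covering selection has total cost below 20.

20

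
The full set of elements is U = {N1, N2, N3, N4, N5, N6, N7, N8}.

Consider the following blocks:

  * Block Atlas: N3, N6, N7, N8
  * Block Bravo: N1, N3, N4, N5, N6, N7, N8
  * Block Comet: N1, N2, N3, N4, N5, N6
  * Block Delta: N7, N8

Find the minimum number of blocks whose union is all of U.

2

Comet and Delta together: Comet ∪ Delta = {N1, N2, N3, N4, N5, N6, N7, N8} — every element is covered.
No single block has all 8 elements (the largest, Bravo, has 7), so 2 is optimal.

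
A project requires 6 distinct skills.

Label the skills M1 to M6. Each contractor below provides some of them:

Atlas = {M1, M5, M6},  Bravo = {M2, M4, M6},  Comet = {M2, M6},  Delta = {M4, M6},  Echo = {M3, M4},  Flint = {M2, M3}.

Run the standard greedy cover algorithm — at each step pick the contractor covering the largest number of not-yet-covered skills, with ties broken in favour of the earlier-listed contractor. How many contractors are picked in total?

Greedy: pick Atlas (covers 3 new) → pick Bravo (covers 2 new) → pick Echo (covers 1 new). Total picks: 3.

3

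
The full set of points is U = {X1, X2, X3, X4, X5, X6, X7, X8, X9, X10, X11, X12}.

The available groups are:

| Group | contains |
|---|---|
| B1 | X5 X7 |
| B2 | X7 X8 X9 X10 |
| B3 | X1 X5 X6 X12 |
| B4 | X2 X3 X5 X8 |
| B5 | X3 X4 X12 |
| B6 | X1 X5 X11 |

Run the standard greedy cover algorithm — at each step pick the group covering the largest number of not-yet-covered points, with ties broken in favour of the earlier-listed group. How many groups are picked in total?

5

Greedy: pick B2 (covers 4 new) → pick B3 (covers 4 new) → pick B4 (covers 2 new) → pick B5 (covers 1 new) → pick B6 (covers 1 new). Total picks: 5.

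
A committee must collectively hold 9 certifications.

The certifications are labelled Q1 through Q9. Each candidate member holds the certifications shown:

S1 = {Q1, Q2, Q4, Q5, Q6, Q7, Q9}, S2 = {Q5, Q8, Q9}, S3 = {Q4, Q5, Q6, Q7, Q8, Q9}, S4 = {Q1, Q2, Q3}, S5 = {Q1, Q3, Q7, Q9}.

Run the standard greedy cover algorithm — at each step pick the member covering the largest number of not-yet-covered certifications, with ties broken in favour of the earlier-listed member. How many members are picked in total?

Greedy: pick S1 (covers 7 new) → pick S2 (covers 1 new) → pick S4 (covers 1 new). Total picks: 3.
(The true minimum cover uses only 2 members, so greedy is not optimal here.)

3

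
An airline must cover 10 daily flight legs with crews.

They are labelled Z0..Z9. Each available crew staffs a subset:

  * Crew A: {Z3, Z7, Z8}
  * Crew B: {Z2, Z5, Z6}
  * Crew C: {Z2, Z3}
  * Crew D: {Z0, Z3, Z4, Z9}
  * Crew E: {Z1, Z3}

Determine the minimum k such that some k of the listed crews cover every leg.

4

Take {A, B, D, E}. Their union is {Z0, Z1, Z2, Z3, Z4, Z5, Z6, Z7, Z8, Z9}, which is all 10 legs.
Only E contains Z1, so E is forced; the remaining 8 legs need at least 3 more crews (each remaining crew adds at most 3) — so at least 4 crews are needed, and 4 is optimal.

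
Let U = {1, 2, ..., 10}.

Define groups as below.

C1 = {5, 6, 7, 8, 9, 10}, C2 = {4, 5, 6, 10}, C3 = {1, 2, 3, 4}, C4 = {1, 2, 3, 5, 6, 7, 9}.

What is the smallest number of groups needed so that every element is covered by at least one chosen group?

2

Take {C1, C3}. Their union is {1, 2, 3, 4, 5, 6, 7, 8, 9, 10}, which is all 10 elements.
No single group has all 10 elements (the largest, C4, has 7), so 2 is optimal.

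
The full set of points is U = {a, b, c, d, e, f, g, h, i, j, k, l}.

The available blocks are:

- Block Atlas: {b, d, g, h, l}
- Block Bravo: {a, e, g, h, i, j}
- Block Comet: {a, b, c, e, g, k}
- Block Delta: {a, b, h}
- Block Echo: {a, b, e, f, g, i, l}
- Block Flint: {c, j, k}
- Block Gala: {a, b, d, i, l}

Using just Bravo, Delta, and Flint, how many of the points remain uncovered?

Union of Bravo, Delta, Flint = {a, b, c, e, g, h, i, j, k}.
Not covered: d, f, l — 3 points.

3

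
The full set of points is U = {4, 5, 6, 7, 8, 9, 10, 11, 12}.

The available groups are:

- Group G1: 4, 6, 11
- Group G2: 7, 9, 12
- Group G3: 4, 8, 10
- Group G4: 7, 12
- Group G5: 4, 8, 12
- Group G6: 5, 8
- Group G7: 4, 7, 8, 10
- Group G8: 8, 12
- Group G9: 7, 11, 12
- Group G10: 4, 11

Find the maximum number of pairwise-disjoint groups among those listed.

G1, G2, G6 are pairwise disjoint (G1={4,6,11}; G2={7,9,12}; G6={5,8}).
Every remaining group overlaps one of these, and no 4 of the listed groups are pairwise disjoint, so 3 is the maximum.

3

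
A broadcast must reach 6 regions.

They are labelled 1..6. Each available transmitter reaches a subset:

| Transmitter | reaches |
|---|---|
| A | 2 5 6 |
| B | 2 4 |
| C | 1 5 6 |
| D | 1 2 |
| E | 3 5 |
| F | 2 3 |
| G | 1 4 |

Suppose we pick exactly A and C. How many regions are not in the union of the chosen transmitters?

Union of A, C = {1, 2, 5, 6}.
Not covered: 3, 4 — 2 regions.

2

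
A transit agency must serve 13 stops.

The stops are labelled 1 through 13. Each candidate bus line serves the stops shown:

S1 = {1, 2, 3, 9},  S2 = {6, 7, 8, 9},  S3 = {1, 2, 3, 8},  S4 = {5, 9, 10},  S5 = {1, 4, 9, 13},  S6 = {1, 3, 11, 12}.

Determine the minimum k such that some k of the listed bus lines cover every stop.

S2 and S3 and S4 and S5 and S6 together: S2 ∪ S3 ∪ S4 ∪ S5 ∪ S6 = {1, 2, 3, 4, 5, 6, 7, 8, 9, 10, 11, 12, 13} — every stop is covered.
No 4 of the 6 bus lines cover everything (all 15 combinations miss at least one stop), so 5 is optimal.

5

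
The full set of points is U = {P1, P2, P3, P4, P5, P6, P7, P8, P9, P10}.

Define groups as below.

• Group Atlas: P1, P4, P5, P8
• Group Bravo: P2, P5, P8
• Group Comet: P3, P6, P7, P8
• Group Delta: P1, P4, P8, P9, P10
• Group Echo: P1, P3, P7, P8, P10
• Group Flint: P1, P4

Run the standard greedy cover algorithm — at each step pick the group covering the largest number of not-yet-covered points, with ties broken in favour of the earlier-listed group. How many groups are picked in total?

3

Greedy: pick Delta (covers 5 new) → pick Comet (covers 3 new) → pick Bravo (covers 2 new). Total picks: 3.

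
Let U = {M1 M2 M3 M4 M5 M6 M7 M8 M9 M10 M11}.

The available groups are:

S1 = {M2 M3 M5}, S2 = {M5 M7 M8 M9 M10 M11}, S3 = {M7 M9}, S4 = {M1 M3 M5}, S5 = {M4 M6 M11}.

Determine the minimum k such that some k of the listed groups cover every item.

S1 and S2 and S4 and S5 together: S1 ∪ S2 ∪ S4 ∪ S5 = {M1, M2, M3, M4, M5, M6, M7, M8, M9, M10, M11} — every item is covered.
Only S2 contains M8, so S2 is forced; the remaining 5 items need at least 3 more groups (each remaining group adds at most 2) — so at least 4 groups are needed, and 4 is optimal.

4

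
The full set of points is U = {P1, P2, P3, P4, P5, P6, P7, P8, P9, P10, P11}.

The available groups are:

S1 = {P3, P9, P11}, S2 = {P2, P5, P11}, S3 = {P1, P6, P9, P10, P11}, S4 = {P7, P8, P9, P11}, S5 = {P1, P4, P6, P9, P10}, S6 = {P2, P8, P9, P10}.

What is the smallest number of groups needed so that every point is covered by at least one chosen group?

Take {S1, S2, S4, S5}. Their union is {P1, P2, P3, P4, P5, P6, P7, P8, P9, P10, P11}, which is all 11 points.
No 3 of the 6 groups cover everything (all 20 combinations miss at least one point), so 4 is optimal.

4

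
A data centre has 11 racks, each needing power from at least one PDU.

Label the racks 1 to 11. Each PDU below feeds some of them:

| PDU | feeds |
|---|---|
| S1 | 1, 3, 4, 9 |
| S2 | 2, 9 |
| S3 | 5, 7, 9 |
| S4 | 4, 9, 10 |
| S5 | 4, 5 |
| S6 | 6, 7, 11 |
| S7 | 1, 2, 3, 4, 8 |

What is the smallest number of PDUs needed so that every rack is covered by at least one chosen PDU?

4

Take {S3, S4, S6, S7}. Their union is {1, 2, 3, 4, 5, 6, 7, 8, 9, 10, 11}, which is all 11 racks.
No 3 of the 7 PDUs cover everything (all 35 combinations miss at least one rack), so 4 is optimal.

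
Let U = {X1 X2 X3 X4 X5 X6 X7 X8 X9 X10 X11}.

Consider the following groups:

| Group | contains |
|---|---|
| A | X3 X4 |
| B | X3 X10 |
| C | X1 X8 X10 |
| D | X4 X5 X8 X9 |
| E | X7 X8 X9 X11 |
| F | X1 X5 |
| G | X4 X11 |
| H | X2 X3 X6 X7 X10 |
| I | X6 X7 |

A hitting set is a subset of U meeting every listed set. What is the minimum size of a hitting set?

4

T = {X1, X4, X7, X10} meets every group (each contains at least one member of T), and |T| = 4.
The groups B, F, G, I are pairwise disjoint, so any hitting set needs a separate item for each — at least 4. Hence 4 is optimal.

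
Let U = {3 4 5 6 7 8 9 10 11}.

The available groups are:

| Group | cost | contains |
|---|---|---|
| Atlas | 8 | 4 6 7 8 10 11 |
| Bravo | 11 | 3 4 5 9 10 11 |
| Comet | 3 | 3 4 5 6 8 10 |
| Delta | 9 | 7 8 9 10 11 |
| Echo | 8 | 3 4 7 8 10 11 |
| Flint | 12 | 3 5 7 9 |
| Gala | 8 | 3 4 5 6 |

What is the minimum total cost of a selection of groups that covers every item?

Comet, Delta together cover every item (Comet ∪ Delta = {3, 4, 5, 6, 7, 8, 9, 10, 11}); total cost 3 + 9 = 12.
No covering selection has total cost below 12.

12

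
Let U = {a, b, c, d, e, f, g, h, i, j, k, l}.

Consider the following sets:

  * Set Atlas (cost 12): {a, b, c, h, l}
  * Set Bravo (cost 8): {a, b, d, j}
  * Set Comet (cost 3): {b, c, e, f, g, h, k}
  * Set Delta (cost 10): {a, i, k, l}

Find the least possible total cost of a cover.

Bravo, Comet, Delta together cover every item (Bravo ∪ Comet ∪ Delta = {a, b, c, d, e, f, g, h, i, j, k, l}); total cost 8 + 3 + 10 = 21.
No covering selection has total cost below 21.

21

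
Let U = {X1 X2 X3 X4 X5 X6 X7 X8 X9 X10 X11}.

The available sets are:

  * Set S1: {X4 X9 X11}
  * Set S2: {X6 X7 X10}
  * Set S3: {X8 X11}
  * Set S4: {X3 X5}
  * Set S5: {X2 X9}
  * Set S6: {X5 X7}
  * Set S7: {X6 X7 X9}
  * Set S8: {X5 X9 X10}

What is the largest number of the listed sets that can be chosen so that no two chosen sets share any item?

S2, S3, S4, S5 are pairwise disjoint (S2={X6,X7,X10}; S3={X8,X11}; S4={X3,X5}; S5={X2,X9}).
Every remaining set overlaps one of these, and no 5 of the listed sets are pairwise disjoint, so 4 is the maximum.

4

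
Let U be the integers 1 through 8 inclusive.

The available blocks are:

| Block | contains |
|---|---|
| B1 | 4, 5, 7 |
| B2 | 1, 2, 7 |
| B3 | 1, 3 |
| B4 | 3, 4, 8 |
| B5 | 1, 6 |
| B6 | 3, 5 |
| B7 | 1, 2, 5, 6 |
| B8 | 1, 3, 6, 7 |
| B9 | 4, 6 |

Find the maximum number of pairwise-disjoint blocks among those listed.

B2, B6, B9 are pairwise disjoint (B2={1,2,7}; B6={3,5}; B9={4,6}).
Every remaining block overlaps one of these, and no 4 of the listed blocks are pairwise disjoint, so 3 is the maximum.

3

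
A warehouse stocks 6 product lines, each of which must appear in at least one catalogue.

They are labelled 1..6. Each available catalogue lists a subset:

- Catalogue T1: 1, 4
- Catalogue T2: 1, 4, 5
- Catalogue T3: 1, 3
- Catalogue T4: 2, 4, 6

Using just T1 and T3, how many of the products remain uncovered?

3

Union of T1, T3 = {1, 3, 4}.
Not covered: 2, 5, 6 — 3 products.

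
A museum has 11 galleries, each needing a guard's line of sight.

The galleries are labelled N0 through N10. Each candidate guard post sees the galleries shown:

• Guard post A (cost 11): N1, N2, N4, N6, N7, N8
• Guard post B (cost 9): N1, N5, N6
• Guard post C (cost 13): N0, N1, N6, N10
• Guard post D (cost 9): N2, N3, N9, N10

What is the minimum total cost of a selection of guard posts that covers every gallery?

42

A, B, C, D together cover every gallery (A ∪ B ∪ C ∪ D = {N0, N1, N2, N3, N4, N5, N6, N7, N8, N9, N10}); total cost 11 + 9 + 13 + 9 = 42.
No covering selection has total cost below 42.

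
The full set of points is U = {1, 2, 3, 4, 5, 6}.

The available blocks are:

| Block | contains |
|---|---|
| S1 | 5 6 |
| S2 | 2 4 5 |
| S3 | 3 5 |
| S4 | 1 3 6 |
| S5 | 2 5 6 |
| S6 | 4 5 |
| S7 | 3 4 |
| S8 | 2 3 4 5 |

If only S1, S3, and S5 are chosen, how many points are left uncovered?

2

Union of S1, S3, S5 = {2, 3, 5, 6}.
Not covered: 1, 4 — 2 points.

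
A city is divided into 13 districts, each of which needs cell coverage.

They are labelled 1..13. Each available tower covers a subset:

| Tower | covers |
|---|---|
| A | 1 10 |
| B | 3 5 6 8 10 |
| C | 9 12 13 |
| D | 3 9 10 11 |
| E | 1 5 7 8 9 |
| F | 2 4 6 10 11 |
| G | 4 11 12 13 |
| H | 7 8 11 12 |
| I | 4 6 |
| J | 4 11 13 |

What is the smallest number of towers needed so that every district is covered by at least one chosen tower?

4

B and E and F and G together: B ∪ E ∪ F ∪ G = {1, 2, 3, 4, 5, 6, 7, 8, 9, 10, 11, 12, 13} — every district is covered.
No 3 of the 10 towers cover everything (all 120 combinations miss at least one district), so 4 is optimal.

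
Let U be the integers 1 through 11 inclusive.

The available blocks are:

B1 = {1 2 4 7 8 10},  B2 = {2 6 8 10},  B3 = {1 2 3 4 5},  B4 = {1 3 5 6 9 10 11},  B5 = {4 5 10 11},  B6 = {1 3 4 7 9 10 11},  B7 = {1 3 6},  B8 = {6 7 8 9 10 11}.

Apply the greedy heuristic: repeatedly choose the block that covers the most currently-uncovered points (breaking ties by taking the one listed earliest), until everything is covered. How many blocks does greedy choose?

Greedy: pick B4 (covers 7 new) → pick B1 (covers 4 new). Total picks: 2.

2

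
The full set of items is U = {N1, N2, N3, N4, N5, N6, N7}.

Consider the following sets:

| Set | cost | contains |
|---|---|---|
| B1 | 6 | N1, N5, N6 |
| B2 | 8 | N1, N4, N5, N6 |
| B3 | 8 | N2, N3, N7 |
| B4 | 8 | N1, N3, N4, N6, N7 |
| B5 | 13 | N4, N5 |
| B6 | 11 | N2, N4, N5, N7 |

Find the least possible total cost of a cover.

16

B2, B3 together cover every item (B2 ∪ B3 = {N1, N2, N3, N4, N5, N6, N7}); total cost 8 + 8 = 16.
The greedy pick B4, B6 costs 19; no covering selection beats 16.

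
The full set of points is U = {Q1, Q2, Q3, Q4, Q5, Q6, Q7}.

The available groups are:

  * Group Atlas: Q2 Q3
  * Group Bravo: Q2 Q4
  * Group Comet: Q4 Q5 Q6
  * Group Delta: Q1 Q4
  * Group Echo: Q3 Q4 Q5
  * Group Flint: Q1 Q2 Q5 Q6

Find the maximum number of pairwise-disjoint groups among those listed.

Atlas, Comet are pairwise disjoint (Atlas={Q2,Q3}; Comet={Q4,Q5,Q6}).
Every remaining group overlaps one of these, and no 3 of the listed groups are pairwise disjoint, so 2 is the maximum.

2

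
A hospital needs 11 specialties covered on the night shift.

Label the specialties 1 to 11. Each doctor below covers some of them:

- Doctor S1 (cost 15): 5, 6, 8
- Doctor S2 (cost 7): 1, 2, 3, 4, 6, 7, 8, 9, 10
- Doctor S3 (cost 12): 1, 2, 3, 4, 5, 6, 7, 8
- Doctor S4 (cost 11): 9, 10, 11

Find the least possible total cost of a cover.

23

S3, S4 together cover every specialty (S3 ∪ S4 = {1, 2, 3, 4, 5, 6, 7, 8, 9, 10, 11}); total cost 12 + 11 = 23.
The greedy pick S2, S4, S3 costs 30; no covering selection beats 23.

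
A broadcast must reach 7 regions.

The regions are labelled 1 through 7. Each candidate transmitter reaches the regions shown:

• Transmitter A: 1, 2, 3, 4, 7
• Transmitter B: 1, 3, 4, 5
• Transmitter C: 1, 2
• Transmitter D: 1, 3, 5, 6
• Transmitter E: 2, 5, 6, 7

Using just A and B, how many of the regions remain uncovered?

1

Union of A, B = {1, 2, 3, 4, 5, 7}.
Not covered: 6 — 1 region.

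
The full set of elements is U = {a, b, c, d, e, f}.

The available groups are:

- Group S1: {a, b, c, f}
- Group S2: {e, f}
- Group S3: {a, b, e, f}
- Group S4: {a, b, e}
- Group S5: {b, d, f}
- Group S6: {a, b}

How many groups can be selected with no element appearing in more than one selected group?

S2, S6 are pairwise disjoint (S2={e,f}; S6={a,b}).
Every remaining group overlaps one of these, and no 3 of the listed groups are pairwise disjoint, so 2 is the maximum.

2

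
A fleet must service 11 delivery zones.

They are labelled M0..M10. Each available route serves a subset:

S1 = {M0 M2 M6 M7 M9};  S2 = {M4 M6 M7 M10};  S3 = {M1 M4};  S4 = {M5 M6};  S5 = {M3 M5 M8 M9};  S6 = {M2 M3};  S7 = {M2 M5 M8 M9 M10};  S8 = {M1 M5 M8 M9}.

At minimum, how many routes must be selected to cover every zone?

Take {S1, S3, S5, S7}. Their union is {M0, M1, M2, M3, M4, M5, M6, M7, M8, M9, M10}, which is all 11 zones.
No 3 of the 8 routes cover everything (all 56 combinations miss at least one zone), so 4 is optimal.

4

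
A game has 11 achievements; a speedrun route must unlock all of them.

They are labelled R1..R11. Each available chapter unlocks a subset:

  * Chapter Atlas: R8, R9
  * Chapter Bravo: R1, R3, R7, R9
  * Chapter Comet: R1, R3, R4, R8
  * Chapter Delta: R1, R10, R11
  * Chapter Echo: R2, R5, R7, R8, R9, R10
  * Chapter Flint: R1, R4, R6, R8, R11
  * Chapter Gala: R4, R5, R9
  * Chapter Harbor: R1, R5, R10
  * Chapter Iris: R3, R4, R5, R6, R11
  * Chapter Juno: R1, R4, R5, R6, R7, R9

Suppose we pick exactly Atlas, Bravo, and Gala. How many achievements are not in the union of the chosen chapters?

4

Union of Atlas, Bravo, Gala = {R1, R3, R4, R5, R7, R8, R9}.
Not covered: R2, R6, R10, R11 — 4 achievements.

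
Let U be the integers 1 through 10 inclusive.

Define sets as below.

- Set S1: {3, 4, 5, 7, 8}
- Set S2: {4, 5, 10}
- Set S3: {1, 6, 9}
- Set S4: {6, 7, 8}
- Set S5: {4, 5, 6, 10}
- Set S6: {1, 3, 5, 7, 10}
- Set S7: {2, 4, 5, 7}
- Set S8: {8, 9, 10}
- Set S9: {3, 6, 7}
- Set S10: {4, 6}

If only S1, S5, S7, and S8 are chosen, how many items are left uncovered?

1

Union of S1, S5, S7, S8 = {2, 3, 4, 5, 6, 7, 8, 9, 10}.
Not covered: 1 — 1 item.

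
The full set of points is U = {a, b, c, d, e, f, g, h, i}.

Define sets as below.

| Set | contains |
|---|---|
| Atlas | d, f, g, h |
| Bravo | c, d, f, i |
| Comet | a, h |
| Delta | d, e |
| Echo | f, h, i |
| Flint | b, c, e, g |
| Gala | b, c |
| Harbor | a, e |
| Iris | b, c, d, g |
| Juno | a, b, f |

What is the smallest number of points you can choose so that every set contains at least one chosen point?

Take T = {b, d, e, h}. Each listed set contains at least one of these, so T is a hitting set of size 4.
No choice of 3 points meets every set, so 4 is the minimum.

4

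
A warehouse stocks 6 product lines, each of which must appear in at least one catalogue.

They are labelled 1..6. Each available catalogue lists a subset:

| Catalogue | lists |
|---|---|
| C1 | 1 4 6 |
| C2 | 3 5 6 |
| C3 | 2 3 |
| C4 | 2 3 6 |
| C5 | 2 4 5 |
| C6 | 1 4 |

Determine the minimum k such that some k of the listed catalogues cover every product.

3

C2 and C4 and C6 together: C2 ∪ C4 ∪ C6 = {1, 2, 3, 4, 5, 6} — every product is covered.
No 2 of the 6 catalogues cover everything (all 15 combinations miss at least one product), so 3 is optimal.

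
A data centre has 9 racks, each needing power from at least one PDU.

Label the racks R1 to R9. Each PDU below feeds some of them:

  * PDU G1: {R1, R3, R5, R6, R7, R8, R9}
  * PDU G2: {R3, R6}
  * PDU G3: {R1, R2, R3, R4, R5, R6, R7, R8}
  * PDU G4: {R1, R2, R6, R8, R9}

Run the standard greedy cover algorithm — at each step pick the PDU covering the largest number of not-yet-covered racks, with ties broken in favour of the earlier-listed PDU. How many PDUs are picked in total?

2

Greedy: pick G3 (covers 8 new) → pick G1 (covers 1 new). Total picks: 2.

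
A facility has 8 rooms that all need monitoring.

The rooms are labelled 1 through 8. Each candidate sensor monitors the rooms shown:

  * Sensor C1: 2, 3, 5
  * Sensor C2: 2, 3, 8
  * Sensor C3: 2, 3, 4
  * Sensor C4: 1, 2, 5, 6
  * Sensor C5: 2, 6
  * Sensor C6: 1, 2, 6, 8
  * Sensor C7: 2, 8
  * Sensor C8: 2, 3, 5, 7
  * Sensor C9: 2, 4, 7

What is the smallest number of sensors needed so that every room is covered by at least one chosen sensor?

3

C6 and C8 and C9 together: C6 ∪ C8 ∪ C9 = {1, 2, 3, 4, 5, 6, 7, 8} — every room is covered.
No 2 of the 9 sensors cover everything (all 36 combinations miss at least one room), so 3 is optimal.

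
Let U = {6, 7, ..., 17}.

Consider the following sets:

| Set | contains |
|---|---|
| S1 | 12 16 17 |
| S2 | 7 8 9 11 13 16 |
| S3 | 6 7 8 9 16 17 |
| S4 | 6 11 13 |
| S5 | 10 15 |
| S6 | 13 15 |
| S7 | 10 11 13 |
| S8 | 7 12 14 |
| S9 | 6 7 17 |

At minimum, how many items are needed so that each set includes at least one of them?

Take H = {7, 13, 15, 16}. Each listed set contains at least one of these, so H is a hitting set of size 4.
No choice of 3 items meets every set, so 4 is the minimum.

4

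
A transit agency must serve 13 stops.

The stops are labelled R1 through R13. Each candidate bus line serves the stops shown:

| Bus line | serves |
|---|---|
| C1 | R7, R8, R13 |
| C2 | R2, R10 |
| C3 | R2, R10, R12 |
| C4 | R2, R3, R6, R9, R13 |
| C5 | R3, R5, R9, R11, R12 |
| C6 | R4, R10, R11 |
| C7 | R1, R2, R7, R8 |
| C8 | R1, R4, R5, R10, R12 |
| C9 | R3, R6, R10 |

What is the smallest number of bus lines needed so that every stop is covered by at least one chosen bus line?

4

C4 and C5 and C7 and C8 together: C4 ∪ C5 ∪ C7 ∪ C8 = {R1, R2, R3, R4, R5, R6, R7, R8, R9, R10, R11, R12, R13} — every stop is covered.
No 3 of the 9 bus lines cover everything (all 84 combinations miss at least one stop), so 4 is optimal.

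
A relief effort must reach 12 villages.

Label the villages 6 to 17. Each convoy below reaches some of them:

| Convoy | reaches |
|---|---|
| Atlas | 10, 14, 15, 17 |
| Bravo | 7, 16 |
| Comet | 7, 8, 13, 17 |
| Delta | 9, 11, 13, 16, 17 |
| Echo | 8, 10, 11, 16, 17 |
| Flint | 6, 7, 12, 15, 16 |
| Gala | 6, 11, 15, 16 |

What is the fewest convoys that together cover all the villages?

Atlas and Comet and Delta and Flint together: Atlas ∪ Comet ∪ Delta ∪ Flint = {6, 7, 8, 9, 10, 11, 12, 13, 14, 15, 16, 17} — every village is covered.
No 3 of the 7 convoys cover everything (all 35 combinations miss at least one village), so 4 is optimal.

4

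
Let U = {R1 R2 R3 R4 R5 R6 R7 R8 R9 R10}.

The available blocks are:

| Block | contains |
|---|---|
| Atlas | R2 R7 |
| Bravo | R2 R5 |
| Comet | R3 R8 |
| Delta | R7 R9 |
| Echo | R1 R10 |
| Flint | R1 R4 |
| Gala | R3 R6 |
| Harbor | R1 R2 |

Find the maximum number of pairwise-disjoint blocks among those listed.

Bravo, Comet, Delta, Echo are pairwise disjoint (Bravo={R2,R5}; Comet={R3,R8}; Delta={R7,R9}; Echo={R1,R10}).
Every remaining block overlaps one of these, and no 5 of the listed blocks are pairwise disjoint, so 4 is the maximum.

4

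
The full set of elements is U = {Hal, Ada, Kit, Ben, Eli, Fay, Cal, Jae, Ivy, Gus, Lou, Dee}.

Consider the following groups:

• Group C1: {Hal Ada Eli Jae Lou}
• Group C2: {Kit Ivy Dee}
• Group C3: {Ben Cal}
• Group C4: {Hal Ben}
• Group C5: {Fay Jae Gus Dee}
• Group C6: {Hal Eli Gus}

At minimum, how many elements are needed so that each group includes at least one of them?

3

H = {Hal, Cal, Dee} meets every group (each contains at least one member of H), and |H| = 3.
The groups C2, C3, C6 are pairwise disjoint, so any hitting set needs a separate element for each — at least 3. Hence 3 is optimal.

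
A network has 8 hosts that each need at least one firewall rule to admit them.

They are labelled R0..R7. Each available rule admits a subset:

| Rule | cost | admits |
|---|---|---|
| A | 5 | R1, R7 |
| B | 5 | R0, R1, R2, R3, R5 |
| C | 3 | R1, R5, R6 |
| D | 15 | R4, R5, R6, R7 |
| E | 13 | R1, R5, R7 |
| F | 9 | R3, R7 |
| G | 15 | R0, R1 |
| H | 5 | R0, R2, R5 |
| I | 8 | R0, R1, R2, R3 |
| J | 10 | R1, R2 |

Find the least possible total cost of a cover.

20

B, D together cover every host (B ∪ D = {R0, R1, R2, R3, R4, R5, R6, R7}); total cost 5 + 15 = 20.
The greedy pick B, C, A, D costs 28; no covering selection beats 20.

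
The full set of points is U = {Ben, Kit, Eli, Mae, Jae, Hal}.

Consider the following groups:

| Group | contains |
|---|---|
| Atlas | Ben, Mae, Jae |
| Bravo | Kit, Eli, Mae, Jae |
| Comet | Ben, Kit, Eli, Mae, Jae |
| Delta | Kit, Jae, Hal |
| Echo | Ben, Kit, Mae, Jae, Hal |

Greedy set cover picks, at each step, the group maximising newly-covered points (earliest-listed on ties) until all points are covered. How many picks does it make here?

Greedy: pick Comet (covers 5 new) → pick Delta (covers 1 new). Total picks: 2.

2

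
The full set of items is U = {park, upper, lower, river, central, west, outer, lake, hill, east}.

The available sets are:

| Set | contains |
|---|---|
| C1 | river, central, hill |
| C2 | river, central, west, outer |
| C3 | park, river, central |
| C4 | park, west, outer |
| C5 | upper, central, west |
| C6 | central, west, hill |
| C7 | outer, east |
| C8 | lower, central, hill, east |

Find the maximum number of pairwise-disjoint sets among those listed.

2

C6, C7 are pairwise disjoint (C6={central,west,hill}; C7={outer,east}).
Every remaining set overlaps one of these, and no 3 of the listed sets are pairwise disjoint, so 2 is the maximum.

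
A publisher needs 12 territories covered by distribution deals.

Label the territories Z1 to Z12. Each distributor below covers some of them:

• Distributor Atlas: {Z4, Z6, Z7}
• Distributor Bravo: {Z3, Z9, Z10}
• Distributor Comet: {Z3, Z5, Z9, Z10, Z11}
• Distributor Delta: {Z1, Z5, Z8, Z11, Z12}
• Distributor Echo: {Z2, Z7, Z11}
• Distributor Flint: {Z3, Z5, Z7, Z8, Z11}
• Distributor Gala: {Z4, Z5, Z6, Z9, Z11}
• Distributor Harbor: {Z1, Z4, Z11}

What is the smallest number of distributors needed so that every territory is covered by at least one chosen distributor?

4

Bravo and Delta and Echo and Gala together: Bravo ∪ Delta ∪ Echo ∪ Gala = {Z1, Z2, Z3, Z4, Z5, Z6, Z7, Z8, Z9, Z10, Z11, Z12} — every territory is covered.
Only Echo contains Z2, so Echo is forced; the remaining 9 territories need at least 3 more distributors (each remaining distributor adds at most 4) — so at least 4 distributors are needed, and 4 is optimal.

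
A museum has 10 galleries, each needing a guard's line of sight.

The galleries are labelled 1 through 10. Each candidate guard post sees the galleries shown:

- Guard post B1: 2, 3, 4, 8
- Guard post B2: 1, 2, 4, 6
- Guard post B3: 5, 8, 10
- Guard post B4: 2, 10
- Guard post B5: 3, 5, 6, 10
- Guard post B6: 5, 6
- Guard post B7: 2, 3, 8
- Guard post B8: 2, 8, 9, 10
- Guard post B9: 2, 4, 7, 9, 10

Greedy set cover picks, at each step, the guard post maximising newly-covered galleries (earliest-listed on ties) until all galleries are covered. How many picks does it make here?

Greedy: pick B9 (covers 5 new) → pick B5 (covers 3 new) → pick B1 (covers 1 new) → pick B2 (covers 1 new). Total picks: 4.

4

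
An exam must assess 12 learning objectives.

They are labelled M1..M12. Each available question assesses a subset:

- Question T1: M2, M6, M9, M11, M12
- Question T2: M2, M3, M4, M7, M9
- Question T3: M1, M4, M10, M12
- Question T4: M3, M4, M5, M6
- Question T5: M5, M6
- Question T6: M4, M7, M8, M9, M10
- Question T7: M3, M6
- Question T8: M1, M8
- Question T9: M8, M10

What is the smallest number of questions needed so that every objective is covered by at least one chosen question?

4

Take {T1, T3, T4, T6}. Their union is {M1, M2, M3, M4, M5, M6, M7, M8, M9, M10, M11, M12}, which is all 12 objectives.
No 3 of the 9 questions cover everything (all 84 combinations miss at least one objective), so 4 is optimal.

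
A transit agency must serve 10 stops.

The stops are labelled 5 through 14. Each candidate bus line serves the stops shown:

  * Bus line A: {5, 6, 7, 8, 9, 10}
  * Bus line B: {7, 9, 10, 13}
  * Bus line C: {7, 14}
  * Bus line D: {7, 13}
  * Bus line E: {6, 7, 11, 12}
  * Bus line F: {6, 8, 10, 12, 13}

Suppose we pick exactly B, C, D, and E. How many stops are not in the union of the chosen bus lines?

Union of B, C, D, E = {6, 7, 9, 10, 11, 12, 13, 14}.
Not covered: 5, 8 — 2 stops.

2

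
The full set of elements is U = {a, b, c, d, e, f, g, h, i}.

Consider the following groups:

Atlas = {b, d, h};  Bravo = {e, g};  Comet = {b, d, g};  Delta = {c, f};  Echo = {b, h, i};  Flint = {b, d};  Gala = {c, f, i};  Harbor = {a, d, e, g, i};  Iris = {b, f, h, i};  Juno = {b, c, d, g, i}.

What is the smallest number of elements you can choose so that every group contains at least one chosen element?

The 3 elements {b, c, e} hit every group.
The groups Atlas, Bravo, Delta are pairwise disjoint, so any hitting set needs a separate element for each — at least 3. Hence 3 is optimal.

3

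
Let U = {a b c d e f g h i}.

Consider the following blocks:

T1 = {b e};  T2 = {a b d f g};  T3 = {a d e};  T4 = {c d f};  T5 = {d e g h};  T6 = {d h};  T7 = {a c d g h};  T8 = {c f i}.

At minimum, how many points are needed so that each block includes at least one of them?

3

The 3 points {e, f, h} hit every block.
The blocks T1, T6, T8 are pairwise disjoint, so any hitting set needs a separate point for each — at least 3. Hence 3 is optimal.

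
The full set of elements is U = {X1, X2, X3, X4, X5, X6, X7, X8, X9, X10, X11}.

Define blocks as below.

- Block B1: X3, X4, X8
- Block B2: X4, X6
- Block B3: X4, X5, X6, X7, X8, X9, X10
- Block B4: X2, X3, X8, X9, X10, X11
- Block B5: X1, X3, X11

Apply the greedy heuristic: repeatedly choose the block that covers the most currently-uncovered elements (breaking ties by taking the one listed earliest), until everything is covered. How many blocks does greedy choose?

Greedy: pick B3 (covers 7 new) → pick B4 (covers 3 new) → pick B5 (covers 1 new). Total picks: 3.

3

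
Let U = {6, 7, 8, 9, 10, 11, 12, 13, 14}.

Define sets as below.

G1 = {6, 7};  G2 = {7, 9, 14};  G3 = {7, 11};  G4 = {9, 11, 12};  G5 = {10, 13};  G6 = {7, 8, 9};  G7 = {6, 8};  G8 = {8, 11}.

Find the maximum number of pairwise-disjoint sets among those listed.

3

G2, G5, G7 are pairwise disjoint (G2={7,9,14}; G5={10,13}; G7={6,8}).
Every remaining set overlaps one of these, and no 4 of the listed sets are pairwise disjoint, so 3 is the maximum.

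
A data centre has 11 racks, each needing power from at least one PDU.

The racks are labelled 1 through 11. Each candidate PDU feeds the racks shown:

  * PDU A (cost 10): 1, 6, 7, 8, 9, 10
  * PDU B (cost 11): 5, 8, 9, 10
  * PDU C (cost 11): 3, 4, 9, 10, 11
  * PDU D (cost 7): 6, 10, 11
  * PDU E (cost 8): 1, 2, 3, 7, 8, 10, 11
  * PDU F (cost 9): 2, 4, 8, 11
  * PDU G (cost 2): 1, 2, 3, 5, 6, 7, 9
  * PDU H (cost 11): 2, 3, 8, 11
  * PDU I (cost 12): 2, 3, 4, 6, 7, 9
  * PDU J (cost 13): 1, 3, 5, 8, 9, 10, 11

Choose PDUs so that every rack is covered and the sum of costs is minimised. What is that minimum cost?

18

D, F, G together cover every rack (D ∪ F ∪ G = {1, 2, 3, 4, 5, 6, 7, 8, 9, 10, 11}); total cost 7 + 9 + 2 = 18.
The greedy pick G, E, F costs 19; no covering selection beats 18.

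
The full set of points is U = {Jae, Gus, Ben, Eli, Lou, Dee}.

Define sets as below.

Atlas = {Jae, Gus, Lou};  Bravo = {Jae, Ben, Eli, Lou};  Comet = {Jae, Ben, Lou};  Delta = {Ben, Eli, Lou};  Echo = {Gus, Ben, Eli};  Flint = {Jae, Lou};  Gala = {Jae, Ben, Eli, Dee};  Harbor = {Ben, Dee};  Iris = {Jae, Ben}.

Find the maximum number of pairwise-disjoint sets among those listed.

2

Flint, Harbor are pairwise disjoint (Flint={Jae,Lou}; Harbor={Ben,Dee}).
Every remaining set overlaps one of these, and no 3 of the listed sets are pairwise disjoint, so 2 is the maximum.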